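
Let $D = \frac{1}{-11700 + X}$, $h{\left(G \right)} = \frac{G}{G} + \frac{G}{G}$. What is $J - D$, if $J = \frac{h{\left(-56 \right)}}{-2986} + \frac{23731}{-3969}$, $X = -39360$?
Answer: $- \frac{603090695801}{100855703340} \approx -5.9797$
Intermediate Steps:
$h{\left(G \right)} = 2$ ($h{\left(G \right)} = 1 + 1 = 2$)
$D = - \frac{1}{51060}$ ($D = \frac{1}{-11700 - 39360} = \frac{1}{-51060} = - \frac{1}{51060} \approx -1.9585 \cdot 10^{-5}$)
$J = - \frac{35434352}{5925717}$ ($J = \frac{2}{-2986} + \frac{23731}{-3969} = 2 \left(- \frac{1}{2986}\right) + 23731 \left(- \frac{1}{3969}\right) = - \frac{1}{1493} - \frac{23731}{3969} = - \frac{35434352}{5925717} \approx -5.9798$)
$J - D = - \frac{35434352}{5925717} - - \frac{1}{51060} = - \frac{35434352}{5925717} + \frac{1}{51060} = - \frac{603090695801}{100855703340}$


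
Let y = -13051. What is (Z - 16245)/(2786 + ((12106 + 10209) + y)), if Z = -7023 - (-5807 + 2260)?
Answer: -19721/12050 ≈ -1.6366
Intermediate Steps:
Z = -3476 (Z = -7023 - 1*(-3547) = -7023 + 3547 = -3476)
(Z - 16245)/(2786 + ((12106 + 10209) + y)) = (-3476 - 16245)/(2786 + ((12106 + 10209) - 13051)) = -19721/(2786 + (22315 - 13051)) = -19721/(2786 + 9264) = -19721/12050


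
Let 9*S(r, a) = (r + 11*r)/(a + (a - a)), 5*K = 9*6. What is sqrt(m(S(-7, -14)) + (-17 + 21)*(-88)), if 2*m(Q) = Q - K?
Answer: 2*I*sqrt(20085)/15 ≈ 18.896*I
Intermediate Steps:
K = 54/5 (K = (9*6)/5 = (1/5)*54 = 54/5 ≈ 10.800)
S(r, a) = 4*r/(3*a) (S(r, a) = ((r + 11*r)/(a + (a - a)))/9 = ((12*r)/(a + 0))/9 = ((12*r)/a)/9 = (12*r/a)/9 = 4*r/(3*a))
m(Q) = -27/5 + Q/2 (m(Q) = (Q - 1*54/5)/2 = (Q - 54/5)/2 = (-54/5 + Q)/2 = -27/5 + Q/2)
sqrt(m(S(-7, -14)) + (-17 + 21)*(-88)) = sqrt((-27/5 + ((4/3)*(-7)/(-14))/2) + (-17 + 21)*(-88)) = sqrt((-27/5 + ((4/3)*(-7)*(-1/14))/2) + 4*(-88)) = sqrt((-27/5 + (1/2)*(2/3)) - 352) = sqrt((-27/5 + 1/3) - 352) = sqrt(-76/15 - 352) = sqrt(-5356/15) = 2*I*sqrt(20085)/15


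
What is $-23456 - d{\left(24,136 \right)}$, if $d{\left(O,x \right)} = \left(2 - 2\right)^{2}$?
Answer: $-23456$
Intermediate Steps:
$d{\left(O,x \right)} = 0$ ($d{\left(O,x \right)} = 0^{2} = 0$)
$-23456 - d{\left(24,136 \right)} = -23456 - 0 = -23456 + 0 = -23456$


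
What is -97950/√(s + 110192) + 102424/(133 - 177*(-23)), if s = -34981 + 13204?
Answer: 25606/1051 - 19590*√88415/17683 ≈ -305.05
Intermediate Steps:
s = -21777
-97950/√(s + 110192) + 102424/(133 - 177*(-23)) = -97950/√(-21777 + 110192) + 102424/(133 - 177*(-23)) = -97950*√88415/88415 + 102424/(133 + 4071) = -19590*√88415/17683 + 102424/4204 = -19590*√88415/17683 + 102424*(1/4204) = -19590*√88415/17683 + 25606/1051 = 25606/1051 - 19590*√88415/17683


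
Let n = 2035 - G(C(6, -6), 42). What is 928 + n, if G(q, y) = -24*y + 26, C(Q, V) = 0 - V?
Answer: 3945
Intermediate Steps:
C(Q, V) = -V
G(q, y) = 26 - 24*y
n = 3017 (n = 2035 - (26 - 24*42) = 2035 - (26 - 1008) = 2035 - 1*(-982) = 2035 + 982 = 3017)
928 + n = 928 + 3017 = 3945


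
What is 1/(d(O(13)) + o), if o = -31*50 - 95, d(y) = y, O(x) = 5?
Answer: -1/1640 ≈ -0.00060976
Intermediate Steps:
o = -1645 (o = -1550 - 95 = -1645)
1/(d(O(13)) + o) = 1/(5 - 1645) = 1/(-1640) = -1/1640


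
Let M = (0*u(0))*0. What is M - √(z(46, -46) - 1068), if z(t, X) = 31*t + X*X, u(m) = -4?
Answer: -√2474 ≈ -49.739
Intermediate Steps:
z(t, X) = X² + 31*t (z(t, X) = 31*t + X² = X² + 31*t)
M = 0 (M = (0*(-4))*0 = 0*0 = 0)
M - √(z(46, -46) - 1068) = 0 - √(((-46)² + 31*46) - 1068) = 0 - √((2116 + 1426) - 1068) = 0 - √(3542 - 1068) = 0 - √2474 = -√2474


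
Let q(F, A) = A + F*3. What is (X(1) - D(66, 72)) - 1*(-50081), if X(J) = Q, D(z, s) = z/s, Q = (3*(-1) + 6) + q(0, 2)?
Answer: 601021/12 ≈ 50085.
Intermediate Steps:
q(F, A) = A + 3*F
Q = 5 (Q = (3*(-1) + 6) + (2 + 3*0) = (-3 + 6) + (2 + 0) = 3 + 2 = 5)
X(J) = 5
(X(1) - D(66, 72)) - 1*(-50081) = (5 - 66/72) - 1*(-50081) = (5 - 66/72) + 50081 = (5 - 1*11/12) + 50081 = (5 - 11/12) + 50081 = 49/12 + 50081 = 601021/12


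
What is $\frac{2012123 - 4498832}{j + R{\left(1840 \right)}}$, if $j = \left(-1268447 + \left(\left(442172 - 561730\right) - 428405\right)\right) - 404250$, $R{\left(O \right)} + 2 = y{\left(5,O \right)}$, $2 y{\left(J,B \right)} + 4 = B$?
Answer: $\frac{2486709}{2219744} \approx 1.1203$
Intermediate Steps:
$y{\left(J,B \right)} = -2 + \frac{B}{2}$
$R{\left(O \right)} = -4 + \frac{O}{2}$ ($R{\left(O \right)} = -2 + \left(-2 + \frac{O}{2}\right) = -4 + \frac{O}{2}$)
$j = -2220660$ ($j = \left(-1268447 - 547963\right) - 404250 = -1816410 - 404250 = -2220660$)
$\frac{2012123 - 4498832}{j + R{\left(1840 \right)}} = \frac{2012123 - 4498832}{-2220660 + \left(-4 + \frac{1}{2} \cdot 1840\right)} = - \frac{2486709}{-2220660 + \left(-4 + 920\right)} = - \frac{2486709}{-2220660 + 916} = - \frac{2486709}{-2219744} = \left(-2486709\right) \left(- \frac{1}{2219744}\right) = \frac{2486709}{2219744}$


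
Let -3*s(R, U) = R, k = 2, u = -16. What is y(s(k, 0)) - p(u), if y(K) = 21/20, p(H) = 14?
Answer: -259/20 ≈ -12.950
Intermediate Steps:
s(R, U) = -R/3
y(K) = 21/20 (y(K) = 21*(1/20) = 21/20)
y(s(k, 0)) - p(u) = 21/20 - 1*14 = 21/20 - 14 = -259/20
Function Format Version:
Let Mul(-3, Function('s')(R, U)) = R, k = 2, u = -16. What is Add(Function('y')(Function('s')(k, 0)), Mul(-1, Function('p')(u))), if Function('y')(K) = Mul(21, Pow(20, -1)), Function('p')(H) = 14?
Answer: Rational(-259, 20) ≈ -12.950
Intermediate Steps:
Function('s')(R, U) = Mul(Rational(-1, 3), R)
Function('y')(K) = Rational(21, 20) (Function('y')(K) = Mul(21, Rational(1, 20)) = Rational(21, 20))
Add(Function('y')(Function('s')(k, 0)), Mul(-1, Function('p')(u))) = Add(Rational(21, 20), Mul(-1, 14)) = Add(Rational(21, 20), -14) = Rational(-259, 20)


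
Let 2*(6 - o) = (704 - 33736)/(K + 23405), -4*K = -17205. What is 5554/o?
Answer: 307761025/365507 ≈ 842.01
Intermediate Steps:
K = 17205/4 (K = -¼*(-17205) = 17205/4 ≈ 4301.3)
o = 731014/110825 (o = 6 - (704 - 33736)/(2*(17205/4 + 23405)) = 6 - (-16516)/110825/4 = 6 - (-16516)*4/110825 = 6 - ½*(-132128/110825) = 6 + 66064/110825 = 731014/110825 ≈ 6.5961)
5554/o = 5554/(731014/110825) = 5554*(110825/731014) = 307761025/365507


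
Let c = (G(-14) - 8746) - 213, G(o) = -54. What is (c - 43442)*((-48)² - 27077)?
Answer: 1299467715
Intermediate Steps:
c = -9013 (c = (-54 - 8746) - 213 = -8800 - 213 = -9013)
(c - 43442)*((-48)² - 27077) = (-9013 - 43442)*((-48)² - 27077) = -52455*(2304 - 27077) = -52455*(-24773) = 1299467715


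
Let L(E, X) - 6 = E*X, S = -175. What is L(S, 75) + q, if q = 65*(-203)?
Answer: -26314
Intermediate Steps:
q = -13195
L(E, X) = 6 + E*X
L(S, 75) + q = (6 - 175*75) - 13195 = (6 - 13125) - 13195 = -13119 - 13195 = -26314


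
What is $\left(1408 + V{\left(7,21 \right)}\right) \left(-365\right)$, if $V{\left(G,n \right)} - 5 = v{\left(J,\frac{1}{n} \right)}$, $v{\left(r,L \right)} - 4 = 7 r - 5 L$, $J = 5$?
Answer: $- \frac{11127755}{21} \approx -5.2989 \cdot 10^{5}$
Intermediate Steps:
$v{\left(r,L \right)} = 4 - 5 L + 7 r$ ($v{\left(r,L \right)} = 4 - \left(- 7 r + 5 L\right) = 4 - 5 L + 7 r$)
$V{\left(G,n \right)} = 44 - \frac{5}{n}$ ($V{\left(G,n \right)} = 5 + \left(4 - \frac{5}{n} + 7 \cdot 5\right) = 5 + \left(4 - \frac{5}{n} + 35\right) = 5 + \left(39 - \frac{5}{n}\right) = 44 - \frac{5}{n}$)
$\left(1408 + V{\left(7,21 \right)}\right) \left(-365\right) = \left(1408 + \left(44 - \frac{5}{21}\right)\right) \left(-365\right) = \left(1408 + \frac{919}{21}\right) \left(-365\right) = \frac{30487}{21} \left(-365\right) = - \frac{11127755}{21}$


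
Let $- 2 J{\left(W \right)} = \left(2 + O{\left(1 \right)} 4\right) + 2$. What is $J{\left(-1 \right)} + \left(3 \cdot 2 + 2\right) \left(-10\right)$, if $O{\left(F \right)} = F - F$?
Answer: $-82$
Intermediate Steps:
$O{\left(F \right)} = 0$
$J{\left(W \right)} = -2$ ($J{\left(W \right)} = - \frac{\left(2 + 0 \cdot 4\right) + 2}{2} = - \frac{\left(2 + 0\right) + 2}{2} = - \frac{2 + 2}{2} = \left(- \frac{1}{2}\right) 4 = -2$)
$J{\left(-1 \right)} + \left(3 \cdot 2 + 2\right) \left(-10\right) = -2 + \left(3 \cdot 2 + 2\right) \left(-10\right) = -2 + \left(6 + 2\right) \left(-10\right) = -2 + 8 \left(-10\right) = -2 - 80 = -82$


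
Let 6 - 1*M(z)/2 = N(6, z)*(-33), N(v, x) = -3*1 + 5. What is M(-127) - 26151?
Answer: -26007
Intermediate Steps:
N(v, x) = 2 (N(v, x) = -3 + 5 = 2)
M(z) = 144 (M(z) = 12 - 4*(-33) = 12 - 2*(-66) = 12 + 132 = 144)
M(-127) - 26151 = 144 - 26151 = -26007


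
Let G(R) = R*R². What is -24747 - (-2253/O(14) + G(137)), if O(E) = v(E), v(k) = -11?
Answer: -28559353/11 ≈ -2.5963e+6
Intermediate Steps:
O(E) = -11
G(R) = R³
-24747 - (-2253/O(14) + G(137)) = -24747 - (-2253/(-11) + 137³) = -24747 - (-2253*(-1/11) + 2571353) = -24747 - (2253/11 + 2571353) = -24747 - 1*28287136/11 = -24747 - 28287136/11 = -28559353/11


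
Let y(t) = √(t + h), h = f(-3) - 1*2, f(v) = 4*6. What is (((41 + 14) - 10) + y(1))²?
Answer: (45 + √23)² ≈ 2479.6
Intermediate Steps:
f(v) = 24
h = 22 (h = 24 - 1*2 = 24 - 2 = 22)
y(t) = √(22 + t) (y(t) = √(t + 22) = √(22 + t))
(((41 + 14) - 10) + y(1))² = (((41 + 14) - 10) + √(22 + 1))² = ((55 - 10) + √23)² = (45 + √23)²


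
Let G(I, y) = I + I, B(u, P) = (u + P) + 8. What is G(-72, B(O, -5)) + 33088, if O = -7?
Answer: 32944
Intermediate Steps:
B(u, P) = 8 + P + u (B(u, P) = (P + u) + 8 = 8 + P + u)
G(I, y) = 2*I
G(-72, B(O, -5)) + 33088 = 2*(-72) + 33088 = -144 + 33088 = 32944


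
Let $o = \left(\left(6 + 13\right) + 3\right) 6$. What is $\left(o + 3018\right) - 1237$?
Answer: $1913$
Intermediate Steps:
$o = 132$ ($o = \left(19 + 3\right) 6 = 22 \cdot 6 = 132$)
$\left(o + 3018\right) - 1237 = \left(132 + 3018\right) - 1237 = 3150 - 1237 = 1913$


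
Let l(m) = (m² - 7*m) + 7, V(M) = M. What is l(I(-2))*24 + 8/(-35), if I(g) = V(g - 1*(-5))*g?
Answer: 71392/35 ≈ 2039.8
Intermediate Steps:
I(g) = g*(5 + g) (I(g) = (g - 1*(-5))*g = (g + 5)*g = (5 + g)*g = g*(5 + g))
l(m) = 7 + m² - 7*m
l(I(-2))*24 + 8/(-35) = (7 + (-2*(5 - 2))² - (-14)*(5 - 2))*24 + 8/(-35) = (7 + (-2*3)² - (-14)*3)*24 + 8*(-1/35) = (7 + (-6)² - 7*(-6))*24 - 8/35 = (7 + 36 + 42)*24 - 8/35 = 85*24 - 8/35 = 2040 - 8/35 = 71392/35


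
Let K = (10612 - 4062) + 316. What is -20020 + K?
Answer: -13154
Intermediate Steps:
K = 6866 (K = 6550 + 316 = 6866)
-20020 + K = -20020 + 6866 = -13154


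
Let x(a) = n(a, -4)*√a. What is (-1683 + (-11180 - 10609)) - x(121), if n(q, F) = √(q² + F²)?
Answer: -23472 - 11*√14657 ≈ -24804.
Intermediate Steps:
n(q, F) = √(F² + q²)
x(a) = √a*√(16 + a²) (x(a) = √((-4)² + a²)*√a = √(16 + a²)*√a = √a*√(16 + a²))
(-1683 + (-11180 - 10609)) - x(121) = (-1683 + (-11180 - 10609)) - √121*√(16 + 121²) = (-1683 - 21789) - 11*√(16 + 14641) = -23472 - 11*√14657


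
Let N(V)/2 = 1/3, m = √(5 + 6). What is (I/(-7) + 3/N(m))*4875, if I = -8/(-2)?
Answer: 268125/14 ≈ 19152.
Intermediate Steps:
I = 4 (I = -8*(-½) = 4)
m = √11 ≈ 3.3166
N(V) = ⅔ (N(V) = 2/3 = 2*(⅓) = ⅔)
(I/(-7) + 3/N(m))*4875 = (4/(-7) + 3/(⅔))*4875 = (4*(-⅐) + 3*(3/2))*4875 = (-4/7 + 9/2)*4875 = (55/14)*4875 = 268125/14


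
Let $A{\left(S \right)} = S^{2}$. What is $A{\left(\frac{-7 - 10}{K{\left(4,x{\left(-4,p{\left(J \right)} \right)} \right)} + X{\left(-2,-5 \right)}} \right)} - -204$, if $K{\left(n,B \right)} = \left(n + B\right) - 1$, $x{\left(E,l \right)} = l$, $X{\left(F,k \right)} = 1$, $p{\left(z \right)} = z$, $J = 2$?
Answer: $\frac{7633}{36} \approx 212.03$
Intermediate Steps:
$K{\left(n,B \right)} = -1 + B + n$ ($K{\left(n,B \right)} = \left(B + n\right) - 1 = -1 + B + n$)
$A{\left(\frac{-7 - 10}{K{\left(4,x{\left(-4,p{\left(J \right)} \right)} \right)} + X{\left(-2,-5 \right)}} \right)} - -204 = \left(\frac{-7 - 10}{\left(-1 + 2 + 4\right) + 1}\right)^{2} - -204 = \left(- \frac{17}{5 + 1}\right)^{2} + 204 = \left(- \frac{17}{6}\right)^{2} + 204 = \frac{289}{36} + 204 = \frac{7633}{36}$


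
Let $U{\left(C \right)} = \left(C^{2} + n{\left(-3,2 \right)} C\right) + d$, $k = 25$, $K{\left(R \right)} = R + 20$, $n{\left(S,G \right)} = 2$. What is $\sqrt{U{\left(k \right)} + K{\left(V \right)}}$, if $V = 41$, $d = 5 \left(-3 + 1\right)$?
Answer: $11 \sqrt{6} \approx 26.944$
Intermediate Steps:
$d = -10$ ($d = 5 \left(-2\right) = -10$)
$K{\left(R \right)} = 20 + R$
$U{\left(C \right)} = -10 + C^{2} + 2 C$ ($U{\left(C \right)} = \left(C^{2} + 2 C\right) - 10 = -10 + C^{2} + 2 C$)
$\sqrt{U{\left(k \right)} + K{\left(V \right)}} = \sqrt{\left(-10 + 25^{2} + 2 \cdot 25\right) + \left(20 + 41\right)} = \sqrt{\left(-10 + 625 + 50\right) + 61} = \sqrt{665 + 61} = \sqrt{726} = 11 \sqrt{6}$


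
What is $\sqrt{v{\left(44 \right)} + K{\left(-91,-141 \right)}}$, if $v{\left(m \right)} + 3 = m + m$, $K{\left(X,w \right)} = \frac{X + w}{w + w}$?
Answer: $\frac{\sqrt{1706241}}{141} \approx 9.2641$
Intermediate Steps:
$K{\left(X,w \right)} = \frac{X + w}{2 w}$
$v{\left(m \right)} = -3 + 2 m$ ($v{\left(m \right)} = -3 + \left(m + m\right) = -3 + 2 m$)
$\sqrt{v{\left(44 \right)} + K{\left(-91,-141 \right)}} = \sqrt{\left(-3 + 2 \cdot 44\right) + \frac{-91 - 141}{2 \left(-141\right)}} = \sqrt{\left(-3 + 88\right) + \frac{1}{2} \left(- \frac{1}{141}\right) \left(-232\right)} = \sqrt{85 + \frac{116}{141}} = \sqrt{\frac{12101}{141}} = \frac{\sqrt{1706241}}{141}$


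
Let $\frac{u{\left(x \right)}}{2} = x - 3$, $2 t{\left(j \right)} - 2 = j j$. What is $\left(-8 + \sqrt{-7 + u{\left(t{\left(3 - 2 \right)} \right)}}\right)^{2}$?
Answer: $\left(8 - i \sqrt{10}\right)^{2} \approx 54.0 - 50.596 i$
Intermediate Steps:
$t{\left(j \right)} = 1 + \frac{j^{2}}{2}$ ($t{\left(j \right)} = 1 + \frac{j j}{2} = 1 + \frac{j^{2}}{2}$)
$u{\left(x \right)} = -6 + 2 x$ ($u{\left(x \right)} = 2 \left(x - 3\right) = 2 \left(-3 + x\right) = -6 + 2 x$)
$\left(-8 + \sqrt{-7 + u{\left(t{\left(3 - 2 \right)} \right)}}\right)^{2} = \left(-8 + \sqrt{-7 - \left(6 - 2 \left(1 + \frac{\left(3 - 2\right)^{2}}{2}\right)\right)}\right)^{2} = \left(-8 + \sqrt{-7 - \left(6 - 2 \left(1 + \frac{1^{2}}{2}\right)\right)}\right)^{2} = \left(-8 + \sqrt{-7 - \left(6 - 2 \left(1 + \frac{1}{2} \cdot 1\right)\right)}\right)^{2} = \left(-8 + \sqrt{-7 - \left(6 - 2 \left(1 + \frac{1}{2}\right)\right)}\right)^{2} = \left(-8 + \sqrt{-7 + \left(-6 + 2 \cdot \frac{3}{2}\right)}\right)^{2} = \left(-8 + \sqrt{-7 + \left(-6 + 3\right)}\right)^{2} = \left(-8 + \sqrt{-7 - 3}\right)^{2} = \left(-8 + \sqrt{-10}\right)^{2} = \left(-8 + i \sqrt{10}\right)^{2}$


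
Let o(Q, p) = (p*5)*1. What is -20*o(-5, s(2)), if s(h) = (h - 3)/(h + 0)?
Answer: 50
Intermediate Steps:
s(h) = (-3 + h)/h
o(Q, p) = 5*p (o(Q, p) = (5*p)*1 = 5*p)
-20*o(-5, s(2)) = -100*(-3 + 2)/2 = -100*(½)*(-1) = -100*(-1)/2 = -20*(-5/2) = 50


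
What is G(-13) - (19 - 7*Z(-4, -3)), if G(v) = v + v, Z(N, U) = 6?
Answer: -3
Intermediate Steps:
G(v) = 2*v
G(-13) - (19 - 7*Z(-4, -3)) = 2*(-13) - (19 - 7*6) = -26 - (19 - 42) = -26 - 1*(-23) = -26 + 23 = -3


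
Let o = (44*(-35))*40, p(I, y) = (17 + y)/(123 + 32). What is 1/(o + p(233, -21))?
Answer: -155/9548004 ≈ -1.6234e-5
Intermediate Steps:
p(I, y) = 17/155 + y/155 (p(I, y) = (17 + y)/155 = (17 + y)*(1/155) = 17/155 + y/155)
o = -61600 (o = -1540*40 = -61600)
1/(o + p(233, -21)) = 1/(-61600 + (17/155 + (1/155)*(-21))) = 1/(-61600 + (17/155 - 21/155)) = 1/(-61600 - 4/155) = 1/(-9548004/155) = -155/9548004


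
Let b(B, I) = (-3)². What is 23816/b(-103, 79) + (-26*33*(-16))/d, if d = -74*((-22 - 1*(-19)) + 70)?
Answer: 58978088/22311 ≈ 2643.5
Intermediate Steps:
b(B, I) = 9
d = -4958 (d = -74*((-22 + 19) + 70) = -74*(-3 + 70) = -74*67 = -4958)
23816/b(-103, 79) + (-26*33*(-16))/d = 23816/9 + (-26*33*(-16))/(-4958) = 23816*(⅑) - 858*(-16)*(-1/4958) = 23816/9 + 13728*(-1/4958) = 23816/9 - 6864/2479 = 58978088/22311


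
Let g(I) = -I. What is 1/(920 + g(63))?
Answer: 1/857 ≈ 0.0011669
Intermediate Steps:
1/(920 + g(63)) = 1/(920 - 1*63) = 1/(920 - 63) = 1/857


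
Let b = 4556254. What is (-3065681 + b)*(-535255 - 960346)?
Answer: -2229302469373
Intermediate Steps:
(-3065681 + b)*(-535255 - 960346) = (-3065681 + 4556254)*(-535255 - 960346) = 1490573*(-1495601) = -2229302469373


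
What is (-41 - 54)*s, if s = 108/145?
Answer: -2052/29 ≈ -70.759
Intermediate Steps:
s = 108/145 (s = 108*(1/145) = 108/145 ≈ 0.74483)
(-41 - 54)*s = (-41 - 54)*(108/145) = -95*108/145 = -2052/29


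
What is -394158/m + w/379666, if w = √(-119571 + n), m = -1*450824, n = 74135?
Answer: 197079/225412 + I*√11359/189833 ≈ 0.87431 + 0.00056143*I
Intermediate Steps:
m = -450824
w = 2*I*√11359 (w = √(-119571 + 74135) = √(-45436) = 2*I*√11359 ≈ 213.16*I)
-394158/m + w/379666 = -394158/(-450824) + (2*I*√11359)/379666 = -394158*(-1/450824) + (2*I*√11359)*(1/379666) = 197079/225412 + I*√11359/189833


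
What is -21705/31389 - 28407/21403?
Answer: -26592538/13172917 ≈ -2.0187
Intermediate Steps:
-21705/31389 - 28407/21403 = -21705*1/31389 - 28407*1/21403 = -7235/10463 - 1671/1259 = -26592538/13172917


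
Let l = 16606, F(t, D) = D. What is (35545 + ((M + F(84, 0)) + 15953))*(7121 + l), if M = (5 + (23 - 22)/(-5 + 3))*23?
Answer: 2448697581/2 ≈ 1.2243e+9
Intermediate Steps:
M = 207/2 (M = (5 + 1/(-2))*23 = (5 + 1*(-½))*23 = (5 - ½)*23 = (9/2)*23 = 207/2 ≈ 103.50)
(35545 + ((M + F(84, 0)) + 15953))*(7121 + l) = (35545 + ((207/2 + 0) + 15953))*(7121 + 16606) = (35545 + (207/2 + 15953))*23727 = (35545 + 32113/2)*23727 = (103203/2)*23727 = 2448697581/2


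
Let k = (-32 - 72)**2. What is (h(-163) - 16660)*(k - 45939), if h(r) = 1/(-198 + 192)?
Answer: 3510930203/6 ≈ 5.8515e+8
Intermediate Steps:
h(r) = -1/6 (h(r) = 1/(-6) = -1/6)
k = 10816 (k = (-104)**2 = 10816)
(h(-163) - 16660)*(k - 45939) = (-1/6 - 16660)*(10816 - 45939) = -99961/6*(-35123) = 3510930203/6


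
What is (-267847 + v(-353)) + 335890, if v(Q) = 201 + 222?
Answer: 68466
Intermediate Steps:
v(Q) = 423
(-267847 + v(-353)) + 335890 = (-267847 + 423) + 335890 = -267424 + 335890 = 68466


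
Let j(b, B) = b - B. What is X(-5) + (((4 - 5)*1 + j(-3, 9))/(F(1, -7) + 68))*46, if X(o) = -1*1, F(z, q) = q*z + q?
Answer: -326/27 ≈ -12.074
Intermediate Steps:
F(z, q) = q + q*z
X(o) = -1
X(-5) + (((4 - 5)*1 + j(-3, 9))/(F(1, -7) + 68))*46 = -1 + (((4 - 5)*1 + (-3 - 1*9))/(-7*(1 + 1) + 68))*46 = -1 + ((-1*1 + (-3 - 9))/(-7*2 + 68))*46 = -1 + ((-1 - 12)/(-14 + 68))*46 = -1 - 13/54*46 = -1 - 299/27 = -326/27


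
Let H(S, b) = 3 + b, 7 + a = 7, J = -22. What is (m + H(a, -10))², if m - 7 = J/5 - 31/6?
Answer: 82369/900 ≈ 91.521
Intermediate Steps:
a = 0 (a = -7 + 7 = 0)
m = -77/30 (m = 7 + (-22/5 - 31/6) = 7 - 287/30 = -77/30 ≈ -2.5667)
(m + H(a, -10))² = (-77/30 + (3 - 10))² = (-77/30 - 7)² = (-287/30)² = 82369/900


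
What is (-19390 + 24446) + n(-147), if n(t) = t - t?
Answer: 5056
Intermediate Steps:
n(t) = 0
(-19390 + 24446) + n(-147) = (-19390 + 24446) + 0 = 5056 + 0 = 5056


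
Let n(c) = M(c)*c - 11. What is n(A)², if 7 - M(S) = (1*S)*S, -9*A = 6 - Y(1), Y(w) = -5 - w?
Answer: 235225/729 ≈ 322.67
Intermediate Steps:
A = -4/3 (A = -(6 - (-5 - 1*1))/9 = -(6 - (-5 - 1))/9 = -(6 - 1*(-6))/9 = -(6 + 6)/9 = -⅑*12 = -4/3 ≈ -1.3333)
M(S) = 7 - S² (M(S) = 7 - 1*S*S = 7 - S*S = 7 - S²)
n(c) = -11 + c*(7 - c²) (n(c) = (7 - c²)*c - 11 = c*(7 - c²) - 11 = -11 + c*(7 - c²))
n(A)² = (-11 - (-4/3)³ + 7*(-4/3))² = (-11 - 1*(-64/27) - 28/3)² = (-11 + 64/27 - 28/3)² = (-485/27)² = 235225/729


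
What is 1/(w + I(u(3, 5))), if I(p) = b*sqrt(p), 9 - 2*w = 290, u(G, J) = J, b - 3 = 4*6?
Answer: -562/64381 - 108*sqrt(5)/64381 ≈ -0.012480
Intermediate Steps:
b = 27 (b = 3 + 4*6 = 3 + 24 = 27)
w = -281/2 (w = 9/2 - 1/2*290 = 9/2 - 145 = -281/2 ≈ -140.50)
I(p) = 27*sqrt(p)
1/(w + I(u(3, 5))) = 1/(-281/2 + 27*sqrt(5))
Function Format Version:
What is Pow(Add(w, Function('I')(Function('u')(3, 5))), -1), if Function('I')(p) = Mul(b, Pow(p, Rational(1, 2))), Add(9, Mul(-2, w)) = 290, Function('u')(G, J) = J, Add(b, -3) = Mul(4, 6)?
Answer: Add(Rational(-562, 64381), Mul(Rational(-108, 64381), Pow(5, Rational(1, 2)))) ≈ -0.012480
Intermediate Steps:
b = 27 (b = Add(3, Mul(4, 6)) = Add(3, 24) = 27)
w = Rational(-281, 2) (w = Add(Rational(9, 2), Mul(Rational(-1, 2), 290)) = Add(Rational(9, 2), -145) = Rational(-281, 2) ≈ -140.50)
Function('I')(p) = Mul(27, Pow(p, Rational(1, 2)))
Pow(Add(w, Function('I')(Function('u')(3, 5))), -1) = Pow(Add(Rational(-281, 2), Mul(27, Pow(5, Rational(1, 2)))), -1)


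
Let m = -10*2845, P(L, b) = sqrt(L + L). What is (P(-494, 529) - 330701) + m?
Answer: -359151 + 2*I*sqrt(247) ≈ -3.5915e+5 + 31.432*I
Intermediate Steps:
P(L, b) = sqrt(2)*sqrt(L) (P(L, b) = sqrt(2*L) = sqrt(2)*sqrt(L))
m = -28450
(P(-494, 529) - 330701) + m = (sqrt(2)*sqrt(-494) - 330701) - 28450 = (sqrt(2)*(I*sqrt(494)) - 330701) - 28450 = (2*I*sqrt(247) - 330701) - 28450 = (-330701 + 2*I*sqrt(247)) - 28450 = -359151 + 2*I*sqrt(247)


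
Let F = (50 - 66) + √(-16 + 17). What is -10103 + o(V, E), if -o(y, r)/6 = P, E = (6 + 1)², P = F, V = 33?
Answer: -10013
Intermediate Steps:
F = -15 (F = -16 + √1 = -16 + 1 = -15)
P = -15
E = 49 (E = 7² = 49)
o(y, r) = 90 (o(y, r) = -6*(-15) = 90)
-10103 + o(V, E) = -10103 + 90 = -10013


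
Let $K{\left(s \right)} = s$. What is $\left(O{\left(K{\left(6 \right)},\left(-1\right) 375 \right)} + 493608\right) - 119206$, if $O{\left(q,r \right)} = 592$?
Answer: $374994$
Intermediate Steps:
$\left(O{\left(K{\left(6 \right)},\left(-1\right) 375 \right)} + 493608\right) - 119206 = \left(592 + 493608\right) - 119206 = 494200 - 119206 = 374994$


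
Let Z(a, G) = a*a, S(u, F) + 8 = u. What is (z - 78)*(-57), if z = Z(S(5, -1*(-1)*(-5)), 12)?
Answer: 3933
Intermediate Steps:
S(u, F) = -8 + u
Z(a, G) = a²
z = 9 (z = (-8 + 5)² = (-3)² = 9)
(z - 78)*(-57) = (9 - 78)*(-57) = -69*(-57) = 3933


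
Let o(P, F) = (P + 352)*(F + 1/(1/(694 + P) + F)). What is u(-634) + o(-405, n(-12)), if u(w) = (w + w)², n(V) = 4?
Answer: 1859991767/1157 ≈ 1.6076e+6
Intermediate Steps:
u(w) = 4*w² (u(w) = (2*w)² = 4*w²)
o(P, F) = (352 + P)*(F + 1/(F + 1/(694 + P)))
u(-634) + o(-405, n(-12)) = 4*(-634)² + (244288 + (-405)² + 352*4 + 1046*(-405) + 244288*4² + 4*(-405) + 4²*(-405)² + 1046*(-405)*4²)/(1 + 694*4 + 4*(-405)) = 4*401956 + (244288 + 164025 + 1408 - 423630 + 244288*16 - 1620 + 16*164025 + 1046*(-405)*16)/(1 + 2776 - 1620) = 1607824 + (244288 + 164025 + 1408 - 423630 + 3908608 - 1620 + 2624400 - 6778080)/1157 = 1607824 + (1/1157)*(-260601) = 1607824 - 260601/1157 = 1859991767/1157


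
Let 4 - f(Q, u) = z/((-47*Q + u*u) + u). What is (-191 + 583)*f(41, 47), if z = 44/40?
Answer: 368172/235 ≈ 1566.7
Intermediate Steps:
z = 11/10 (z = 44*(1/40) = 11/10 ≈ 1.1000)
f(Q, u) = 4 - 11/(10*(u + u² - 47*Q)) (f(Q, u) = 4 - 11/(10*((-47*Q + u*u) + u)) = 4 - 11/(10*((-47*Q + u²) + u)) = 4 - 11/(10*((u² - 47*Q) + u)) = 4 - 11/(10*(u + u² - 47*Q)))
(-191 + 583)*f(41, 47) = (-191 + 583)*((-11/10 - 188*41 + 4*47 + 4*47²)/(47 + 47² - 47*41)) = 392*((-11/10 - 7708 + 188 + 4*2209)/(47 + 2209 - 1927)) = 392*((-11/10 - 7708 + 188 + 8836)/329) = 392*((1/329)*(13149/10)) = 392*(13149/3290) = 368172/235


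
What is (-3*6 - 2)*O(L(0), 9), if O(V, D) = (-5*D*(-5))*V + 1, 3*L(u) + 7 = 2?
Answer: 7480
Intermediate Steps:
L(u) = -5/3 (L(u) = -7/3 + (1/3)*2 = -7/3 + 2/3 = -5/3)
O(V, D) = 1 + 25*D*V (O(V, D) = (25*D)*V + 1 = 25*D*V + 1 = 1 + 25*D*V)
(-3*6 - 2)*O(L(0), 9) = (-3*6 - 2)*(1 + 25*9*(-5/3)) = (-18 - 2)*(1 - 375) = -20*(-374) = 7480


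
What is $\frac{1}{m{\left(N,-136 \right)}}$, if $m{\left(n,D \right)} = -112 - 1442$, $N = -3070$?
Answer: $- \frac{1}{1554} \approx -0.0006435$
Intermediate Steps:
$m{\left(n,D \right)} = -1554$
$\frac{1}{m{\left(N,-136 \right)}} = \frac{1}{-1554} = - \frac{1}{1554}$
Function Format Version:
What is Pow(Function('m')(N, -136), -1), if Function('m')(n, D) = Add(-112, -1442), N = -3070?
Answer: Rational(-1, 1554) ≈ -0.00064350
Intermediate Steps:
Function('m')(n, D) = -1554
Pow(Function('m')(N, -136), -1) = Pow(-1554, -1) = Rational(-1, 1554)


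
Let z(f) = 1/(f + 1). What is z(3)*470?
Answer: 235/2 ≈ 117.50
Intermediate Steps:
z(f) = 1/(1 + f)
z(3)*470 = 470/(1 + 3) = 470/4 = (¼)*470 = 235/2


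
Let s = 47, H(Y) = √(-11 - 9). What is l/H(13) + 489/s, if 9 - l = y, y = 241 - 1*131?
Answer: 489/47 + 101*I*√5/10 ≈ 10.404 + 22.584*I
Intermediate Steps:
y = 110 (y = 241 - 131 = 110)
H(Y) = 2*I*√5 (H(Y) = √(-20) = 2*I*√5)
l = -101 (l = 9 - 1*110 = 9 - 110 = -101)
l/H(13) + 489/s = -101*(-I*√5/10) + 489/47 = -(-101)*I*√5/10 + 489*(1/47) = 101*I*√5/10 + 489/47 = 489/47 + 101*I*√5/10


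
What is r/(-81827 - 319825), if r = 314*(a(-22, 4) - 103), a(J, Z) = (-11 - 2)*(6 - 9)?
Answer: 5024/100413 ≈ 0.050033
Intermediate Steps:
a(J, Z) = 39 (a(J, Z) = -13*(-3) = 39)
r = -20096 (r = 314*(39 - 103) = 314*(-64) = -20096)
r/(-81827 - 319825) = -20096/(-81827 - 319825) = -20096/(-401652) = -20096*(-1/401652) = 5024/100413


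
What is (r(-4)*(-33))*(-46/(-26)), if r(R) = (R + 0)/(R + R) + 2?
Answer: -3795/26 ≈ -145.96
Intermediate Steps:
r(R) = 5/2 (r(R) = R/((2*R)) + 2 = R*(1/(2*R)) + 2 = 1/2 + 2 = 5/2)
(r(-4)*(-33))*(-46/(-26)) = ((5/2)*(-33))*(-46/(-26)) = -(-3795)*(-1)/26 = -165/2*23/13 = -3795/26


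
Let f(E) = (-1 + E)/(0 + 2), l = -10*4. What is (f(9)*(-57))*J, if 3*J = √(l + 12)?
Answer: -152*I*√7 ≈ -402.15*I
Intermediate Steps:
l = -40
f(E) = -½ + E/2 (f(E) = (-1 + E)/2 = (-1 + E)*(½) = -½ + E/2)
J = 2*I*√7/3 (J = √(-40 + 12)/3 = √(-28)/3 = (2*I*√7)/3 = 2*I*√7/3 ≈ 1.7638*I)
(f(9)*(-57))*J = ((-½ + (½)*9)*(-57))*(2*I*√7/3) = ((-½ + 9/2)*(-57))*(2*I*√7/3) = (4*(-57))*(2*I*√7/3) = -152*I*√7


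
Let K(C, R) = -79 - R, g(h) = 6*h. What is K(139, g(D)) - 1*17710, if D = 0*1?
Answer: -17789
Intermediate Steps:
D = 0
K(139, g(D)) - 1*17710 = (-79 - 6*0) - 1*17710 = (-79 - 1*0) - 17710 = (-79 + 0) - 17710 = -79 - 17710 = -17789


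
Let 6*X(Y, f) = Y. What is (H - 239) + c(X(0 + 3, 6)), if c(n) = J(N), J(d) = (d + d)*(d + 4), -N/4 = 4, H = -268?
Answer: -123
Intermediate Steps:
N = -16 (N = -4*4 = -16)
J(d) = 2*d*(4 + d) (J(d) = (2*d)*(4 + d) = 2*d*(4 + d))
X(Y, f) = Y/6
c(n) = 384 (c(n) = 2*(-16)*(4 - 16) = 2*(-16)*(-12) = 384)
(H - 239) + c(X(0 + 3, 6)) = (-268 - 239) + 384 = -507 + 384 = -123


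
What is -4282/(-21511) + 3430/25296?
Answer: 91050101/272071128 ≈ 0.33466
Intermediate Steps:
-4282/(-21511) + 3430/25296 = -4282*(-1/21511) + 3430*(1/25296) = 4282/21511 + 1715/12648 = 91050101/272071128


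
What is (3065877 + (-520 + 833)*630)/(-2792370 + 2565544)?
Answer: -3263067/226826 ≈ -14.386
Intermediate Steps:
(3065877 + (-520 + 833)*630)/(-2792370 + 2565544) = (3065877 + 313*630)/(-226826) = (3065877 + 197190)*(-1/226826) = 3263067*(-1/226826) = -3263067/226826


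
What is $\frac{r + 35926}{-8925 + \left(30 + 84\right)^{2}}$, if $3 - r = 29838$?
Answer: $\frac{6091}{4071} \approx 1.4962$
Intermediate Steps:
$r = -29835$ ($r = 3 - 29838 = -29835$)
$\frac{r + 35926}{-8925 + \left(30 + 84\right)^{2}} = \frac{-29835 + 35926}{-8925 + \left(30 + 84\right)^{2}} = \frac{6091}{-8925 + 114^{2}} = \frac{6091}{-8925 + 12996} = \frac{6091}{4071}$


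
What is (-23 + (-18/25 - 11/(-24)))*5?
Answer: -13957/120 ≈ -116.31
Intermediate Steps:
(-23 + (-18/25 - 11/(-24)))*5 = (-23 + (-18*1/25 - 11*(-1/24)))*5 = (-23 + (-18/25 + 11/24))*5 = (-23 - 157/600)*5 = -13957/600*5 = -13957/120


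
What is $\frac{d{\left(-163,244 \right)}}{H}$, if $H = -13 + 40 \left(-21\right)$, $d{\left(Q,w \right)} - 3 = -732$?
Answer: $\frac{729}{853} \approx 0.85463$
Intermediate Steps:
$d{\left(Q,w \right)} = -729$ ($d{\left(Q,w \right)} = 3 - 732 = -729$)
$H = -853$ ($H = -13 - 840 = -853$)
$\frac{d{\left(-163,244 \right)}}{H} = - \frac{729}{-853} = \left(-729\right) \left(- \frac{1}{853}\right) = \frac{729}{853}$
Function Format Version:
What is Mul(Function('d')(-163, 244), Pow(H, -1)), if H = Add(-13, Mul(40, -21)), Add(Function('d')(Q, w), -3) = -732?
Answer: Rational(729, 853) ≈ 0.85463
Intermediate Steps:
Function('d')(Q, w) = -729 (Function('d')(Q, w) = Add(3, -732) = -729)
H = -853 (H = Add(-13, -840) = -853)
Mul(Function('d')(-163, 244), Pow(H, -1)) = Mul(-729, Pow(-853, -1)) = Mul(-729, Rational(-1, 853)) = Rational(729, 853)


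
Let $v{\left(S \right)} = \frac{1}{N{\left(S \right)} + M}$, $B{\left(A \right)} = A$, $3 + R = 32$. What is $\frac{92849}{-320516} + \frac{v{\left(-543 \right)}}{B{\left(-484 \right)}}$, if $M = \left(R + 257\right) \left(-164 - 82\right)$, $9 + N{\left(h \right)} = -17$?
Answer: $- \frac{790722616349}{2729585410552} \approx -0.28969$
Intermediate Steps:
$R = 29$ ($R = -3 + 32 = 29$)
$N{\left(h \right)} = -26$ ($N{\left(h \right)} = -9 - 17 = -26$)
$M = -70356$ ($M = \left(29 + 257\right) \left(-164 - 82\right) = 286 \left(-164 + \left(-109 + 27\right)\right) = 286 \left(-164 - 82\right) = 286 \left(-246\right) = -70356$)
$v{\left(S \right)} = - \frac{1}{70382}$ ($v{\left(S \right)} = \frac{1}{-26 - 70356} = \frac{1}{-70382} = - \frac{1}{70382}$)
$\frac{92849}{-320516} + \frac{v{\left(-543 \right)}}{B{\left(-484 \right)}} = \frac{92849}{-320516} - \frac{1}{70382 \left(-484\right)} = 92849 \left(- \frac{1}{320516}\right) - - \frac{1}{34064888} = - \frac{92849}{320516} + \frac{1}{34064888} = - \frac{790722616349}{2729585410552}$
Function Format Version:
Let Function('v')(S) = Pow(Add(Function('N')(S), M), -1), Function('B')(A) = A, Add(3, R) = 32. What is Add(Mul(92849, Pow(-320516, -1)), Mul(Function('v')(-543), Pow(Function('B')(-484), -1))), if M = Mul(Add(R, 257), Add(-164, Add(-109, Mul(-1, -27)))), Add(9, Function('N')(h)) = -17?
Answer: Rational(-790722616349, 2729585410552) ≈ -0.28969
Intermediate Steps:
R = 29 (R = Add(-3, 32) = 29)
Function('N')(h) = -26 (Function('N')(h) = Add(-9, -17) = -26)
M = -70356 (M = Mul(Add(29, 257), Add(-164, Add(-109, Mul(-1, -27)))) = Mul(286, Add(-164, Add(-109, 27))) = Mul(286, Add(-164, -82)) = Mul(286, -246) = -70356)
Function('v')(S) = Rational(-1, 70382) (Function('v')(S) = Pow(Add(-26, -70356), -1) = Pow(-70382, -1) = Rational(-1, 70382))
Add(Mul(92849, Pow(-320516, -1)), Mul(Function('v')(-543), Pow(Function('B')(-484), -1))) = Add(Mul(92849, Pow(-320516, -1)), Mul(Rational(-1, 70382), Pow(-484, -1))) = Add(Mul(92849, Rational(-1, 320516)), Mul(Rational(-1, 70382), Rational(-1, 484))) = Add(Rational(-92849, 320516), Rational(1, 34064888)) = Rational(-790722616349, 2729585410552)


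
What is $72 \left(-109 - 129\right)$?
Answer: $-17136$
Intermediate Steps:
$72 \left(-109 - 129\right) = 72 \left(-238\right) = -17136$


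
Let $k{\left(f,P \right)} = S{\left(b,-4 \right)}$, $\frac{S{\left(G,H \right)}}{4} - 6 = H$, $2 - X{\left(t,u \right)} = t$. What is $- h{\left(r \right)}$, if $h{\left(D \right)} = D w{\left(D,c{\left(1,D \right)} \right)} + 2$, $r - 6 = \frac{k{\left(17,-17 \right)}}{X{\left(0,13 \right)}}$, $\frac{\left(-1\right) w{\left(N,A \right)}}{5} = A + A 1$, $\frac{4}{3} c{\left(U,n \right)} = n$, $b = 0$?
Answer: $748$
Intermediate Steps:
$X{\left(t,u \right)} = 2 - t$
$S{\left(G,H \right)} = 24 + 4 H$
$k{\left(f,P \right)} = 8$ ($k{\left(f,P \right)} = 24 + 4 \left(-4\right) = 24 - 16 = 8$)
$c{\left(U,n \right)} = \frac{3 n}{4}$
$w{\left(N,A \right)} = - 10 A$ ($w{\left(N,A \right)} = - 5 \left(A + A 1\right) = - 5 \left(A + A\right) = - 5 \cdot 2 A = - 10 A$)
$r = 10$ ($r = 6 + \frac{8}{2 - 0} = 6 + \frac{8}{2 + 0} = 6 + \frac{8}{2} = 6 + 8 \cdot \frac{1}{2} = 6 + 4 = 10$)
$h{\left(D \right)} = 2 - \frac{15 D^{2}}{2}$ ($h{\left(D \right)} = D \left(- 10 \frac{3 D}{4}\right) + 2 = D \left(- \frac{15 D}{2}\right) + 2 = - \frac{15 D^{2}}{2} + 2 = 2 - \frac{15 D^{2}}{2}$)
$- h{\left(r \right)} = - (2 - \frac{15 \cdot 10^{2}}{2}) = - (2 - 750) = \left(-1\right) \left(-748\right) = 748$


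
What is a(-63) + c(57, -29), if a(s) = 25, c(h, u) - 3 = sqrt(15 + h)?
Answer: 28 + 6*sqrt(2) ≈ 36.485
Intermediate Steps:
c(h, u) = 3 + sqrt(15 + h)
a(-63) + c(57, -29) = 25 + (3 + sqrt(15 + 57)) = 25 + (3 + sqrt(72)) = 25 + (3 + 6*sqrt(2)) = 28 + 6*sqrt(2)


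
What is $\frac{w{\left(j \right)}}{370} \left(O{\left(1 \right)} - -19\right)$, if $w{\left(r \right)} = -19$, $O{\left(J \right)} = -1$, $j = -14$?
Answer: $- \frac{171}{185} \approx -0.92432$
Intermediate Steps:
$\frac{w{\left(j \right)}}{370} \left(O{\left(1 \right)} - -19\right) = - \frac{19}{370} \left(-1 - -19\right) = \left(-19\right) \frac{1}{370} \left(-1 + 19\right) = \left(- \frac{19}{370}\right) 18 = - \frac{171}{185}$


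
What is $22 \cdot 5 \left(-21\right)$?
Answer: $-2310$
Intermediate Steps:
$22 \cdot 5 \left(-21\right) = 110 \left(-21\right) = -2310$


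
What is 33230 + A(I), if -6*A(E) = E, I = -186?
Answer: 33261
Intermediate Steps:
A(E) = -E/6
33230 + A(I) = 33230 - ⅙*(-186) = 33230 + 31 = 33261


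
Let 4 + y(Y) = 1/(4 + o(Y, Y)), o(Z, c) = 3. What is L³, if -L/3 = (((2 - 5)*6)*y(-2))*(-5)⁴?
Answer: -756680642578125000/343 ≈ -2.2061e+15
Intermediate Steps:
y(Y) = -27/7 (y(Y) = -4 + 1/(4 + 3) = -4 + 1/7 = -4 + ⅐ = -27/7)
L = -911250/7 (L = -3*((2 - 5)*6)*(-27/7)*(-5)⁴ = -3*-3*6*(-27/7)*625 = -3*(-18*(-27/7))*625 = -1458*625/7 = -3*303750/7 = -911250/7 ≈ -1.3018e+5)
L³ = (-911250/7)³ = -756680642578125000/343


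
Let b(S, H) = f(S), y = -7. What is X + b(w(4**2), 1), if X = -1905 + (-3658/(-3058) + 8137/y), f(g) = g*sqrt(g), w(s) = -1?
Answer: -32817885/10703 - I ≈ -3066.2 - 1.0*I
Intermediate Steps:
f(g) = g**(3/2)
b(S, H) = S**(3/2)
X = -32817885/10703 (X = -1905 + (-3658/(-3058) + 8137/(-7)) = -1905 + (-3658*(-1/3058) + 8137*(-1/7)) = -1905 + (1829/1529 - 8137/7) = -1905 - 12428670/10703 = -32817885/10703 ≈ -3066.2)
X + b(w(4**2), 1) = -32817885/10703 + (-1)**(3/2) = -32817885/10703 - I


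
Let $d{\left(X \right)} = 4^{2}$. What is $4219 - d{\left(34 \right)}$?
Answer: $4203$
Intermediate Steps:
$d{\left(X \right)} = 16$
$4219 - d{\left(34 \right)} = 4219 - 16 = 4203$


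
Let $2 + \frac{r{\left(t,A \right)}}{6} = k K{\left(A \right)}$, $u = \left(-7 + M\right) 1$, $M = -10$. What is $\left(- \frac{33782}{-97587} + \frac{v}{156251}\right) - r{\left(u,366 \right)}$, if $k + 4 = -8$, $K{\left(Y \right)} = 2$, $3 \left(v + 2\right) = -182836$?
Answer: $\frac{339718450348}{2178295191} \approx 155.96$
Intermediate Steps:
$v = - \frac{182842}{3}$ ($v = -2 + \frac{1}{3} \left(-182836\right) = -2 - \frac{182836}{3} = - \frac{182842}{3} \approx -60947.0$)
$k = -12$ ($k = -4 - 8 = -12$)
$u = -17$ ($u = \left(-7 - 10\right) 1 = \left(-17\right) 1 = -17$)
$r{\left(t,A \right)} = -156$ ($r{\left(t,A \right)} = -12 + 6 \left(\left(-12\right) 2\right) = -12 + 6 \left(-24\right) = -12 - 144 = -156$)
$\left(- \frac{33782}{-97587} + \frac{v}{156251}\right) - r{\left(u,366 \right)} = \left(- \frac{33782}{-97587} - \frac{182842}{3 \cdot 156251}\right) - -156 = \left(\left(-33782\right) \left(- \frac{1}{97587}\right) - \frac{182842}{468753}\right) + 156 = \left(\frac{4826}{13941} - \frac{182842}{468753}\right) + 156 = - \frac{95599448}{2178295191} + 156 = \frac{339718450348}{2178295191}$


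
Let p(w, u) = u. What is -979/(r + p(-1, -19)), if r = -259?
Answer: 979/278 ≈ 3.5216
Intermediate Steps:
-979/(r + p(-1, -19)) = -979/(-259 - 19) = -979/(-278) = -979*(-1/278) = 979/278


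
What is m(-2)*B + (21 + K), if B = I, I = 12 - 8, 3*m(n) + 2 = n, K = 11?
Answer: 80/3 ≈ 26.667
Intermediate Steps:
m(n) = -2/3 + n/3
I = 4
B = 4
m(-2)*B + (21 + K) = (-2/3 + (1/3)*(-2))*4 + (21 + 11) = (-2/3 - 2/3)*4 + 32 = -4/3*4 + 32 = -16/3 + 32 = 80/3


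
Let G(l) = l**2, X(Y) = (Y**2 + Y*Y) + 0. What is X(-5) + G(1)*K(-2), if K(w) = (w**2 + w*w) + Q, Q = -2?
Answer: 56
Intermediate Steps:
X(Y) = 2*Y**2 (X(Y) = (Y**2 + Y**2) + 0 = 2*Y**2 + 0 = 2*Y**2)
K(w) = -2 + 2*w**2 (K(w) = (w**2 + w*w) - 2 = (w**2 + w**2) - 2 = 2*w**2 - 2 = -2 + 2*w**2)
X(-5) + G(1)*K(-2) = 2*(-5)**2 + 1**2*(-2 + 2*(-2)**2) = 2*25 + 1*(-2 + 2*4) = 50 + 1*(-2 + 8) = 50 + 1*6 = 50 + 6 = 56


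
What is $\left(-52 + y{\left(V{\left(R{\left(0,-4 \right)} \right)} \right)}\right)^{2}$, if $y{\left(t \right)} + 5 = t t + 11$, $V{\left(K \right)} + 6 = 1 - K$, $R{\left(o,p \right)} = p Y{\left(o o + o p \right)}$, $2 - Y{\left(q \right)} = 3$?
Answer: $1225$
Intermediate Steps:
$Y{\left(q \right)} = -1$ ($Y{\left(q \right)} = 2 - 3 = -1$)
$R{\left(o,p \right)} = - p$ ($R{\left(o,p \right)} = p \left(-1\right) = - p$)
$V{\left(K \right)} = -5 - K$ ($V{\left(K \right)} = -6 - \left(-1 + K\right) = -5 - K$)
$y{\left(t \right)} = 6 + t^{2}$ ($y{\left(t \right)} = -5 + \left(t t + 11\right) = -5 + \left(t^{2} + 11\right) = -5 + \left(11 + t^{2}\right) = 6 + t^{2}$)
$\left(-52 + y{\left(V{\left(R{\left(0,-4 \right)} \right)} \right)}\right)^{2} = \left(-52 + \left(6 + \left(-5 - \left(-1\right) \left(-4\right)\right)^{2}\right)\right)^{2} = \left(-52 + \left(6 + \left(-5 - 4\right)^{2}\right)\right)^{2} = \left(-52 + \left(6 + \left(-9\right)^{2}\right)\right)^{2} = \left(-52 + \left(6 + 81\right)\right)^{2} = \left(-52 + 87\right)^{2} = 35^{2} = 1225$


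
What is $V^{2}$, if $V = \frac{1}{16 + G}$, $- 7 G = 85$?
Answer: $\frac{49}{729} \approx 0.067215$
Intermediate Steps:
$G = - \frac{85}{7}$ ($G = \left(- \frac{1}{7}\right) 85 = - \frac{85}{7} \approx -12.143$)
$V = \frac{7}{27}$ ($V = \frac{1}{16 - \frac{85}{7}} = \frac{1}{\frac{27}{7}} = \frac{7}{27} \approx 0.25926$)
$V^{2} = \left(\frac{7}{27}\right)^{2} = \frac{49}{729}$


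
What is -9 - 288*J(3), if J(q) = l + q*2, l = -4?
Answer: -585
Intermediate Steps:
J(q) = -4 + 2*q (J(q) = -4 + q*2 = -4 + 2*q)
-9 - 288*J(3) = -9 - 288*(-4 + 2*3) = -9 - 288*(-4 + 6) = -9 - 288*2 = -9 - 576 = -585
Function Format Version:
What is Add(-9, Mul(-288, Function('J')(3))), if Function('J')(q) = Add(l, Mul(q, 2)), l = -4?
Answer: -585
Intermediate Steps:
Function('J')(q) = Add(-4, Mul(2, q)) (Function('J')(q) = Add(-4, Mul(q, 2)) = Add(-4, Mul(2, q)))
Add(-9, Mul(-288, Function('J')(3))) = Add(-9, Mul(-288, Add(-4, Mul(2, 3)))) = Add(-9, Mul(-288, Add(-4, 6))) = Add(-9, Mul(-288, 2)) = Add(-9, -576) = -585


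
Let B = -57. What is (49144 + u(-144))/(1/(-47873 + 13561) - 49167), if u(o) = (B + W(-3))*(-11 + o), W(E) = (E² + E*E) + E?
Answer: -1909600048/1687018105 ≈ -1.1319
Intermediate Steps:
W(E) = E + 2*E² (W(E) = (E² + E²) + E = 2*E² + E = E + 2*E²)
u(o) = 462 - 42*o (u(o) = (-57 - 3*(1 + 2*(-3)))*(-11 + o) = (-57 - 3*(1 - 6))*(-11 + o) = (-57 - 3*(-5))*(-11 + o) = (-57 + 15)*(-11 + o) = -42*(-11 + o) = 462 - 42*o)
(49144 + u(-144))/(1/(-47873 + 13561) - 49167) = (49144 + (462 - 42*(-144)))/(1/(-47873 + 13561) - 49167) = (49144 + (462 + 6048))/(1/(-34312) - 49167) = (49144 + 6510)/(-1/34312 - 49167) = 55654/(-1687018105/34312) = 55654*(-34312/1687018105) = -1909600048/1687018105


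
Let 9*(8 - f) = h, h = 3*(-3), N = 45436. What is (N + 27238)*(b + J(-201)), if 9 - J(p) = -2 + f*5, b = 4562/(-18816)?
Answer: -1672296223/672 ≈ -2.4885e+6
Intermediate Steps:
h = -9
b = -2281/9408 (b = 4562*(-1/18816) = -2281/9408 ≈ -0.24245)
f = 9 (f = 8 - ⅑*(-9) = 8 + 1 = 9)
J(p) = -34 (J(p) = 9 - (-2 + 9*5) = 9 - (-2 + 45) = 9 - 1*43 = 9 - 43 = -34)
(N + 27238)*(b + J(-201)) = (45436 + 27238)*(-2281/9408 - 34) = 72674*(-322153/9408) = -1672296223/672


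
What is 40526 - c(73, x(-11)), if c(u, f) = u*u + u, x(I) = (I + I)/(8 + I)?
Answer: 35124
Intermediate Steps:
x(I) = 2*I/(8 + I) (x(I) = (2*I)/(8 + I) = 2*I/(8 + I))
c(u, f) = u + u**2 (c(u, f) = u**2 + u = u + u**2)
40526 - c(73, x(-11)) = 40526 - 73*(1 + 73) = 40526 - 73*74 = 40526 - 1*5402 = 40526 - 5402 = 35124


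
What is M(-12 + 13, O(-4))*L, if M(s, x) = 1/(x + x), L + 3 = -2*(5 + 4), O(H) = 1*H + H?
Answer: 21/16 ≈ 1.3125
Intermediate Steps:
O(H) = 2*H (O(H) = H + H = 2*H)
L = -21 (L = -3 - 2*(5 + 4) = -3 - 2*9 = -3 - 18 = -21)
M(s, x) = 1/(2*x)
M(-12 + 13, O(-4))*L = (1/(2*((2*(-4)))))*(-21) = ((½)/(-8))*(-21) = ((½)*(-⅛))*(-21) = -1/16*(-21) = 21/16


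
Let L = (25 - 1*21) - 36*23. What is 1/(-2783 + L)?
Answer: -1/3607 ≈ -0.00027724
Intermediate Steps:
L = -824 (L = (25 - 21) - 828 = 4 - 828 = -824)
1/(-2783 + L) = 1/(-2783 - 824) = 1/(-3607) = -1/3607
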